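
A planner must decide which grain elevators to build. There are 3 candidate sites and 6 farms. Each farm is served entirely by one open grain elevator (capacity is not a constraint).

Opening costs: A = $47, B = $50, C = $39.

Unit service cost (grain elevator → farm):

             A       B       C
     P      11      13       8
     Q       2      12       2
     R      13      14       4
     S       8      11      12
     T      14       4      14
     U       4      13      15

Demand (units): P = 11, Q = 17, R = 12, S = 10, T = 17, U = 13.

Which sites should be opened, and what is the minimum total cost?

For any fixed open set, each farm goes to its cheapest open site; total = fixed + service.
{A, B, C}: P→C 8·11=88, Q→A 2·17=34, R→C 4·12=48, S→A 8·10=80, T→B 4·17=68, U→A 4·13=52. Service 370; fixed 136; total 506.
{B, C}: service 517 + fixed 89 = 606
{A, B}: P→A 11·11=121, Q→A 2·17=34, R→A 13·12=156, S→A 8·10=80, T→B 4·17=68, U→A 4·13=52. Service 511; fixed 97; total 608.
{C}: service 723 + fixed 39 = 762
No other subset beats 506.

Open A, B and C; minimum total cost 506.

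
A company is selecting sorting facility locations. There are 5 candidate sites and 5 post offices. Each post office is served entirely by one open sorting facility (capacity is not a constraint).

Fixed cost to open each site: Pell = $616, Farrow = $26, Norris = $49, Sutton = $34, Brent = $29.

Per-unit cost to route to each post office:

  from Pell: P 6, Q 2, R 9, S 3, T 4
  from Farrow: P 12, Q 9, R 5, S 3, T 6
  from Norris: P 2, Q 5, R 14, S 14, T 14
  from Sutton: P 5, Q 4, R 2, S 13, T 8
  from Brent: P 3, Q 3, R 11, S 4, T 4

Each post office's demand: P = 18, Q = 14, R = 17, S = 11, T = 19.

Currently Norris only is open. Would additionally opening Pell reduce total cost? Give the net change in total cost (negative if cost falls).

No — net change +178 (cost rises by 178).

Current service cost with {Norris}: 764.
Adding Pell: each post office re-picks its cheapest; new service cost 326, saving 438.
Extra fixed cost: 616. Net change = 616 − 438 = 178.
(Totals: 813 → 991.)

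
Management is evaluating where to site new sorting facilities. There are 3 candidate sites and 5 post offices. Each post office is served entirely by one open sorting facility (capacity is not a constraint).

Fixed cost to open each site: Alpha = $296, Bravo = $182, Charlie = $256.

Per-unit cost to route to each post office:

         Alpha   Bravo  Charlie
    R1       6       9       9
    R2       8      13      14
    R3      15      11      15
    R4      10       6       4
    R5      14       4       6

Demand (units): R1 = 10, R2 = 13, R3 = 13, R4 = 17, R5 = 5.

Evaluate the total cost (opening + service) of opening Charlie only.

Total cost: 821

Each post office is assigned to its cheapest site among the open ones.
{Charlie}: R1→Charlie 9·10=90, R2→Charlie 14·13=182, R3→Charlie 15·13=195, R4→Charlie 4·17=68, R5→Charlie 6·5=30. Service 565; fixed 256; total 821.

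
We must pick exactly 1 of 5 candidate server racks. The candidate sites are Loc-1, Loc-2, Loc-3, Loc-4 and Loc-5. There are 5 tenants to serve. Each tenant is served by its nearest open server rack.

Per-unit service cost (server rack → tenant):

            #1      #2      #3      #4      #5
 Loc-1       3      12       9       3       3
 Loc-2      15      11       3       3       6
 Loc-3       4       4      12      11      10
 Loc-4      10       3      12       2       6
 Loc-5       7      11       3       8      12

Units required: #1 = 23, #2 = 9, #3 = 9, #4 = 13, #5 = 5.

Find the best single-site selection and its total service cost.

Choose Loc-1 only; total service cost 312.

With exactly 1 open, each tenant uses its cheapest among the chosen.
{Loc-1}: #1→Loc-1 3·23=69, #2→Loc-1 12·9=108, #3→Loc-1 9·9=81, #4→Loc-1 3·13=39, #5→Loc-1 3·5=15. Service cost 312.
{Loc-4}: service cost 421
{Loc-3}: service cost 429
Among all 5 size-1 choices, {Loc-1} is lowest.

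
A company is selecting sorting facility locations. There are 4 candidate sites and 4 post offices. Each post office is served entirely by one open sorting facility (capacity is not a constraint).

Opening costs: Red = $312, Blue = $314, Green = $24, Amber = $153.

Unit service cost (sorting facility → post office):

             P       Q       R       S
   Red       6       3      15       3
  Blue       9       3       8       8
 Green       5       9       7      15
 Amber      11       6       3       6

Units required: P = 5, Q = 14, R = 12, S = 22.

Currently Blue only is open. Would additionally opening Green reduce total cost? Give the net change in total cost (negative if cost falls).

Current service cost with {Blue}: 359.
Adding Green: each post office re-picks its cheapest; new service cost 327, saving 32.
Extra fixed cost: 24. Net change = 24 − 32 = -8.
(Totals: 673 → 665.)

Yes — net change −8 (cost falls by 8).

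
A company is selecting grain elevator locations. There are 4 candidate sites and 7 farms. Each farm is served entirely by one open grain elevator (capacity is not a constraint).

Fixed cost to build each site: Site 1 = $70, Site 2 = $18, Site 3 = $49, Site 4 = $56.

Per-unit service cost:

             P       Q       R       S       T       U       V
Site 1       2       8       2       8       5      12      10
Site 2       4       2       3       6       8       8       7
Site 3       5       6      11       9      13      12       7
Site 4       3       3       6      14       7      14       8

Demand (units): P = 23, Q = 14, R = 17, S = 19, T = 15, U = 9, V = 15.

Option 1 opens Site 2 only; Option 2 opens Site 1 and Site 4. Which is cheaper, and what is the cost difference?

Option 1: {Site 2}: P→Site 2 4·23=92, Q→Site 2 2·14=28, R→Site 2 3·17=51, S→Site 2 6·19=114, T→Site 2 8·15=120, U→Site 2 8·9=72, V→Site 2 7·15=105. Service 582; fixed 18; total 600.
Option 2: {Site 1, Site 4}: P→Site 1 2·23=46, Q→Site 4 3·14=42, R→Site 1 2·17=34, S→Site 1 8·19=152, T→Site 1 5·15=75, U→Site 1 12·9=108, V→Site 4 8·15=120. Service 577; fixed 126; total 703.
Difference: |600 − 703| = 103.

Option 1 is cheaper by 103.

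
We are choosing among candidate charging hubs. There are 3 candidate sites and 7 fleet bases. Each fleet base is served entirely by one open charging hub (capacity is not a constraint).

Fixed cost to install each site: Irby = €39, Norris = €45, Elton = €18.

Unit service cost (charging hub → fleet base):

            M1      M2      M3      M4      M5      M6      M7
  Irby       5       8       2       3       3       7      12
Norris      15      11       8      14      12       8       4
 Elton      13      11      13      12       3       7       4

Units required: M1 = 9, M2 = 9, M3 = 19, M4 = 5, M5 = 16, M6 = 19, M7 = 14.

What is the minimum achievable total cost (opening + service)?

Minimum total cost: 464

For any fixed open set, each fleet base goes to its cheapest open site; total = fixed + service.
{Irby, Elton}: M1→Irby 5·9=45, M2→Irby 8·9=72, M3→Irby 2·19=38, M4→Irby 3·5=15, M5→Irby 3·16=48, M6→Irby 7·19=133, M7→Elton 4·14=56. Service 407; fixed 57; total 464.
{Irby, Norris}: service 407 + fixed 84 = 491
{Irby, Norris, Elton}: service 407 + fixed 102 = 509
{Elton}: M1→Elton 13·9=117, M2→Elton 11·9=99, M3→Elton 13·19=247, M4→Elton 12·5=60, M5→Elton 3·16=48, M6→Elton 7·19=133, M7→Elton 4·14=56. Service 760; fixed 18; total 778.
No other subset beats 464.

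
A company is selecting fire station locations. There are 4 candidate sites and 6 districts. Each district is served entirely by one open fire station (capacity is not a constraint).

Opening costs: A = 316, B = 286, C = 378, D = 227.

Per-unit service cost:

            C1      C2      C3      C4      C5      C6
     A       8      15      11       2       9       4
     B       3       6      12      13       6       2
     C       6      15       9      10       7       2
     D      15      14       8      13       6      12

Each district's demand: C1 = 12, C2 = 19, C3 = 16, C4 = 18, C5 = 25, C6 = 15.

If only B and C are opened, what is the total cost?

Each district is assigned to its cheapest site among the open ones.
{B, C}: C1→B 3·12=36, C2→B 6·19=114, C3→C 9·16=144, C4→C 10·18=180, C5→B 6·25=150, C6→B 2·15=30. Service 654; fixed 664; total 1318.

Total cost: 1318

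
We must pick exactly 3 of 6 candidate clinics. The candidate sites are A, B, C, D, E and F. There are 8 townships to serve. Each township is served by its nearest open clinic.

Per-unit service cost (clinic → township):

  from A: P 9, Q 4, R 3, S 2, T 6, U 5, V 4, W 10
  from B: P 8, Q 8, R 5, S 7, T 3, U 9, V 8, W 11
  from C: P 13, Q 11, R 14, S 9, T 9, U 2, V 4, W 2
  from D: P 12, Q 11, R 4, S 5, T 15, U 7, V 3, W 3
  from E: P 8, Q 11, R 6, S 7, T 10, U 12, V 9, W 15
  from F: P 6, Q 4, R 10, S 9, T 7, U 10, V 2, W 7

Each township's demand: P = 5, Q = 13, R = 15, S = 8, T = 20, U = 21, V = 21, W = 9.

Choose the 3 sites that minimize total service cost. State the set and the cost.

Choose A, B and C; total service cost 357.

With exactly 3 open, each township uses its cheapest among the chosen.
{A, B, C}: P→B 8·5=40, Q→A 4·13=52, R→A 3·15=45, S→A 2·8=16, T→B 3·20=60, U→C 2·21=42, V→A 4·21=84, W→C 2·9=18. Service cost 357.
{A, C, F}: service cost 365
{B, C, F}: service cost 375
Among all 20 size-3 choices, {A, B, C} is lowest.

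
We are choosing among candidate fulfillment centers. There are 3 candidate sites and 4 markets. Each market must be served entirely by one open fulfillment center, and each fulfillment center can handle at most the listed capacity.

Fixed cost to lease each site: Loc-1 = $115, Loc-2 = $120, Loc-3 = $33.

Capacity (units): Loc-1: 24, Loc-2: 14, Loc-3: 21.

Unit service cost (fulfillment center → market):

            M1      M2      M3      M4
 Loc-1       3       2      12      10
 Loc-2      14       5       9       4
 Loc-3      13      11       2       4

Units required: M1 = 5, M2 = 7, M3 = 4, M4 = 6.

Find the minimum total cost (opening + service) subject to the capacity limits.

Minimum total cost: 209

Open {Loc-1, Loc-3}: M1→Loc-1 3·5=15, M2→Loc-1 2·7=14, M3→Loc-3 2·4=8, M4→Loc-3 4·6=24.
Loads: Loc-1 carries 12/24, Loc-3 carries 10/21. Service 61; fixed 148; total 209.
Next best feasible plan costs 245.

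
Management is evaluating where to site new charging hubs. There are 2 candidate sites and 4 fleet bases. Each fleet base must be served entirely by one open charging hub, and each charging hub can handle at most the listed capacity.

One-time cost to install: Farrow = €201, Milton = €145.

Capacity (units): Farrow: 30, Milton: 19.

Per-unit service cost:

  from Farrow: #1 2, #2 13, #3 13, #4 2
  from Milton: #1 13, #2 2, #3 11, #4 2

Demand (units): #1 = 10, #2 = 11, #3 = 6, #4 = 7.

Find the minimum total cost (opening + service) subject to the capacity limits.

Minimum total cost: 468

Open {Farrow, Milton}: #1→Farrow 2·10=20, #2→Milton 2·11=22, #3→Milton 11·6=66, #4→Farrow 2·7=14.
Loads: Farrow carries 17/30, Milton carries 17/19. Service 122; fixed 346; total 468.
Next best feasible plan costs 480.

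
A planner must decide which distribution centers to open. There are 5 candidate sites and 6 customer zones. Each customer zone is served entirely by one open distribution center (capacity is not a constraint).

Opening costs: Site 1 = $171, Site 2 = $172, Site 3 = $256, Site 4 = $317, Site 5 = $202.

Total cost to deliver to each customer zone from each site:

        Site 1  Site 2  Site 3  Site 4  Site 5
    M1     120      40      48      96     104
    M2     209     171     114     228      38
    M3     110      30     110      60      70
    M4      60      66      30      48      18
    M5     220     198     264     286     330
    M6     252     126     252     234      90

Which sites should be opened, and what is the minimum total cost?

For any fixed open set, each customer zone goes to its cheapest open site; total = fixed + service.
{Site 2, Site 5}: M1→Site 2 40, M2→Site 5 38, M3→Site 2 30, M4→Site 5 18, M5→Site 2 198, M6→Site 5 90. Service 414; fixed 374; total 788.
{Site 2}: M1→Site 2 40, M2→Site 2 171, M3→Site 2 30, M4→Site 2 66, M5→Site 2 198, M6→Site 2 126. Service 631; fixed 172; total 803.
{Site 5}: service 650 + fixed 202 = 852
{Site 1, Site 2, Site 3, Site 4, Site 5}: service 414 + fixed 1118 = 1532
No other subset beats 788.

Open Site 2 and Site 5; minimum total cost 788.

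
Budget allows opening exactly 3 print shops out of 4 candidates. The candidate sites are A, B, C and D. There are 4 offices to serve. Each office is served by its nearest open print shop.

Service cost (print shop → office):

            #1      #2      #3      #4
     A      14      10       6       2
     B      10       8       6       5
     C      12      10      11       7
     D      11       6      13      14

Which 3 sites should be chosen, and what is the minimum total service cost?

With exactly 3 open, each office uses its cheapest among the chosen.
{A, B, D}: #1→B 10, #2→D 6, #3→A 6, #4→A 2. Service cost 24.
{A, C, D}: service cost 25
{A, B, C}: service cost 26
Among all 4 size-3 choices, {A, B, D} is lowest.

Choose A, B and D; total service cost 24.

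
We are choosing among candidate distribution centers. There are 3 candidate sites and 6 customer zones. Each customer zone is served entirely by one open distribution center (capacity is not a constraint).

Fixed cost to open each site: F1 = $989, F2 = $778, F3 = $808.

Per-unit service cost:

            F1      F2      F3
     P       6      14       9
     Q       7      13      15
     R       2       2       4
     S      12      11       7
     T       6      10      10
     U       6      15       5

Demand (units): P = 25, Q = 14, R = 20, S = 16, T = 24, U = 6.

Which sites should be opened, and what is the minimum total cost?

Open F1 only; minimum total cost 1649.

For any fixed open set, each customer zone goes to its cheapest open site; total = fixed + service.
{F1}: P→F1 6·25=150, Q→F1 7·14=98, R→F1 2·20=40, S→F1 12·16=192, T→F1 6·24=144, U→F1 6·6=36. Service 660; fixed 989; total 1649.
{F3}: P→F3 9·25=225, Q→F3 15·14=210, R→F3 4·20=80, S→F3 7·16=112, T→F3 10·24=240, U→F3 5·6=30. Service 897; fixed 808; total 1705.
{F2}: P→F2 14·25=350, Q→F2 13·14=182, R→F2 2·20=40, S→F2 11·16=176, T→F2 10·24=240, U→F2 15·6=90. Service 1078; fixed 778; total 1856.
{F1, F2, F3}: service 574 + fixed 2575 = 3149
(All 7 nonempty subsets were checked; F1 only is lowest.)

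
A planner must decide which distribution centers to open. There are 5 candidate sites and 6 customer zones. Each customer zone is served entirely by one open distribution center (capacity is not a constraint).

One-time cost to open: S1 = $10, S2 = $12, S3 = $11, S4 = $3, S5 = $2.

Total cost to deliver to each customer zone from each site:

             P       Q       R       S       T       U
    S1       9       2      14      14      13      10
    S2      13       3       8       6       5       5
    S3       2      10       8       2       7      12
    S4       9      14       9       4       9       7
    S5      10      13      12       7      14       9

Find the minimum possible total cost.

For any fixed open set, each customer zone goes to its cheapest open site; total = fixed + service.
{S2, S3}: P→S3 2, Q→S2 3, R→S2 8, S→S3 2, T→S2 5, U→S2 5. Service 25; fixed 23; total 48.
{S2, S4}: service 34 + fixed 15 = 49
{S2, S3, S5}: service 25 + fixed 25 = 50
{S1, S2, S3, S4, S5}: service 24 + fixed 38 = 62
No other subset beats 48.

Minimum total cost: 48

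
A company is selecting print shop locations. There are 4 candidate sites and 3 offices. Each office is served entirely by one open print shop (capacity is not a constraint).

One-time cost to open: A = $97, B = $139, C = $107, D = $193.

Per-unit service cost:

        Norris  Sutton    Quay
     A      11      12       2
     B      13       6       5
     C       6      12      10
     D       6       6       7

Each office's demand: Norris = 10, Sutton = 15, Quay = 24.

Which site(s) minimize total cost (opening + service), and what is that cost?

For any fixed open set, each office goes to its cheapest open site; total = fixed + service.
{A}: Norris→A 11·10=110, Sutton→A 12·15=180, Quay→A 2·24=48. Service 338; fixed 97; total 435.
{B}: Norris→B 13·10=130, Sutton→B 6·15=90, Quay→B 5·24=120. Service 340; fixed 139; total 479.
{A, B}: service 248 + fixed 236 = 484
{A, B, C, D}: service 198 + fixed 536 = 734
(All 15 nonempty subsets were checked; A only is lowest.)

Open A only; minimum total cost 435.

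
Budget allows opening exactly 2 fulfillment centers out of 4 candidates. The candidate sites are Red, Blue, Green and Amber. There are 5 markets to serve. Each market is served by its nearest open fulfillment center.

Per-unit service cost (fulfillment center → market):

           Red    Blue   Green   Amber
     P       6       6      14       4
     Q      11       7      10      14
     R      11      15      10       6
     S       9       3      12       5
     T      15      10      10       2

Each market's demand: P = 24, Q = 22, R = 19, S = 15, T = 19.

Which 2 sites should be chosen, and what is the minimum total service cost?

Choose Blue and Amber; total service cost 447.

With exactly 2 open, each market uses its cheapest among the chosen.
{Blue, Amber}: P→Amber 4·24=96, Q→Blue 7·22=154, R→Amber 6·19=114, S→Blue 3·15=45, T→Amber 2·19=38. Service cost 447.
{Green, Amber}: service cost 543
{Red, Amber}: service cost 565
Among all 6 size-2 choices, {Blue, Amber} is lowest.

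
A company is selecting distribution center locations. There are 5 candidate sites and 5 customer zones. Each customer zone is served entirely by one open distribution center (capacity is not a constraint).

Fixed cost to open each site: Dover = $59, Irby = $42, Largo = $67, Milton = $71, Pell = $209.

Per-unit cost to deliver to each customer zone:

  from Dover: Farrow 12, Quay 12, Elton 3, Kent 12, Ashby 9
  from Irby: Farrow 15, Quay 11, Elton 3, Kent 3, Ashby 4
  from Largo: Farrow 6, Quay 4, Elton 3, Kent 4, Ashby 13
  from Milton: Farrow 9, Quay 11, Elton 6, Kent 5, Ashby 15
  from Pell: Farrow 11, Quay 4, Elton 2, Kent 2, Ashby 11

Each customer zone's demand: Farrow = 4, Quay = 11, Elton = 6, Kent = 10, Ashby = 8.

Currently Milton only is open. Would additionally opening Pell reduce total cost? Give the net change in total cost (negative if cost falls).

Current service cost with {Milton}: 363.
Adding Pell: each customer zone re-picks its cheapest; new service cost 200, saving 163.
Extra fixed cost: 209. Net change = 209 − 163 = 46.
(Totals: 434 → 480.)

No — net change +46 (cost rises by 46).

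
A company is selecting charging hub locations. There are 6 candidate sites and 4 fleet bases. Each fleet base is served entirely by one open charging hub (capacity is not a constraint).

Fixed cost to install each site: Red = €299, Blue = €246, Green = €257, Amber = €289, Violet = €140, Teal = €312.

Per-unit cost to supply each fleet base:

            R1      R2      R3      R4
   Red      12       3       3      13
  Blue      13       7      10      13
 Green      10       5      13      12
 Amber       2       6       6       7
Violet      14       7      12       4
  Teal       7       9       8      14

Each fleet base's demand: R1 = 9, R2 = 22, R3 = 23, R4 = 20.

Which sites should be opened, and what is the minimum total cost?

Open Amber only; minimum total cost 717.

For any fixed open set, each fleet base goes to its cheapest open site; total = fixed + service.
{Amber}: R1→Amber 2·9=18, R2→Amber 6·22=132, R3→Amber 6·23=138, R4→Amber 7·20=140. Service 428; fixed 289; total 717.
{Red, Violet}: R1→Red 12·9=108, R2→Red 3·22=66, R3→Red 3·23=69, R4→Violet 4·20=80. Service 323; fixed 439; total 762.
{Violet}: R1→Violet 14·9=126, R2→Violet 7·22=154, R3→Violet 12·23=276, R4→Violet 4·20=80. Service 636; fixed 140; total 776.
{Red, Blue, Green, Amber, Violet, Teal}: service 233 + fixed 1543 = 1776
No other subset beats 717.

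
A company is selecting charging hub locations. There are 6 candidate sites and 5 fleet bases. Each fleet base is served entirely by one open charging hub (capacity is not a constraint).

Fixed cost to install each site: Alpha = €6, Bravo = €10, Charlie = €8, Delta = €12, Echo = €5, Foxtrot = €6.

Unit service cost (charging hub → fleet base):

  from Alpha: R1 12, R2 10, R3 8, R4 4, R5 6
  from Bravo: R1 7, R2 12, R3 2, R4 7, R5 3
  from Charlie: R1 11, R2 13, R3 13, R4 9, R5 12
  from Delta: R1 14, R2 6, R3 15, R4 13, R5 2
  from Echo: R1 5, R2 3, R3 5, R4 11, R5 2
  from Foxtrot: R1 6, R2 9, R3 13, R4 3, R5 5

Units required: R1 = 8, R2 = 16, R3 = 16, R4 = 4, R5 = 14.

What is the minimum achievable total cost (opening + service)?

For any fixed open set, each fleet base goes to its cheapest open site; total = fixed + service.
{Bravo, Echo, Foxtrot}: R1→Echo 5·8=40, R2→Echo 3·16=48, R3→Bravo 2·16=32, R4→Foxtrot 3·4=12, R5→Echo 2·14=28. Service 160; fixed 21; total 181.
{Alpha, Bravo, Echo}: service 164 + fixed 21 = 185
{Alpha, Bravo, Echo, Foxtrot}: service 160 + fixed 27 = 187
{Alpha, Bravo, Charlie, Delta, Echo, Foxtrot}: service 160 + fixed 47 = 207
No other subset beats 181.

Minimum total cost: 181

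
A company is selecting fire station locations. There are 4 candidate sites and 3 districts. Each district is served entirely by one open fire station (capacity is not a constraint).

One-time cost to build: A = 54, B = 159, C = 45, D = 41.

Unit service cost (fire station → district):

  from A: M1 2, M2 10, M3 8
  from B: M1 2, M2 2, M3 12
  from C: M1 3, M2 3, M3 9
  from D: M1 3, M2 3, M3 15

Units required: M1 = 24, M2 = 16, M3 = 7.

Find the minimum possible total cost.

For any fixed open set, each district goes to its cheapest open site; total = fixed + service.
{C}: M1→C 3·24=72, M2→C 3·16=48, M3→C 9·7=63. Service 183; fixed 45; total 228.
{A, D}: service 152 + fixed 95 = 247
{A, C}: service 152 + fixed 99 = 251
{A, B, C, D}: service 136 + fixed 299 = 435
(All 15 nonempty subsets were checked; C only is lowest.)

Minimum total cost: 228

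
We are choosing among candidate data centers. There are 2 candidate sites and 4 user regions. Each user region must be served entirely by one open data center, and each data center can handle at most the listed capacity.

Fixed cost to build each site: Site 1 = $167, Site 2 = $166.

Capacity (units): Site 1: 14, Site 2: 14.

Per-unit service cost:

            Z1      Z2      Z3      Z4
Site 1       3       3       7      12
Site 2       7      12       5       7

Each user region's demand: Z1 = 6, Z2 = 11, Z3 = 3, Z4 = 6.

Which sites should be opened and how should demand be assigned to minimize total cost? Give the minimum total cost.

Open {Site 1, Site 2}: Z1→Site 2 7·6=42, Z2→Site 1 3·11=33, Z3→Site 1 7·3=21, Z4→Site 2 7·6=42.
Loads: Site 1 carries 14/14, Site 2 carries 12/14. Service 138; fixed 333; total 471.
Next best feasible plan costs 570.

Minimum total cost: 471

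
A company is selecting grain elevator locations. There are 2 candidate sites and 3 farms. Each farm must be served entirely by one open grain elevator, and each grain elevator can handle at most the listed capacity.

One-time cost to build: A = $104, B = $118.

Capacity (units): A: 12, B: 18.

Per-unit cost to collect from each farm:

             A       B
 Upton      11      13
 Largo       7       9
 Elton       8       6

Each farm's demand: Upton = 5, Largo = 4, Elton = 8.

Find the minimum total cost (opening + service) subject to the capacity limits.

Minimum total cost: 267

Open {B}: Upton→B 13·5=65, Largo→B 9·4=36, Elton→B 6·8=48.
Loads: B carries 17/18. Service 149; fixed 118; total 267.
Next best feasible plan costs 353.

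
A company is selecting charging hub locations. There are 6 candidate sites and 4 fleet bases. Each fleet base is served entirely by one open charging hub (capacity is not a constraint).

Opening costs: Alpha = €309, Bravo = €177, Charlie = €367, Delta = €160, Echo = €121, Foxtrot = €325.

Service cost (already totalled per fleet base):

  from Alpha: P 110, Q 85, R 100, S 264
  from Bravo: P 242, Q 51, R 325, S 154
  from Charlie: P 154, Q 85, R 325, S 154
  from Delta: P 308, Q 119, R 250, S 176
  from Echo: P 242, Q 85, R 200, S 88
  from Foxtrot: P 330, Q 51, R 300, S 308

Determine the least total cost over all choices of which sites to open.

Minimum total cost: 736

For any fixed open set, each fleet base goes to its cheapest open site; total = fixed + service.
{Echo}: P→Echo 242, Q→Echo 85, R→Echo 200, S→Echo 88. Service 615; fixed 121; total 736.
{Alpha, Echo}: service 383 + fixed 430 = 813
{Alpha}: P→Alpha 110, Q→Alpha 85, R→Alpha 100, S→Alpha 264. Service 559; fixed 309; total 868.
{Alpha, Bravo, Charlie, Delta, Echo, Foxtrot}: P→Alpha 110, Q→Bravo 51, R→Alpha 100, S→Echo 88. Service 349; fixed 1459; total 1808.
No other subset beats 736.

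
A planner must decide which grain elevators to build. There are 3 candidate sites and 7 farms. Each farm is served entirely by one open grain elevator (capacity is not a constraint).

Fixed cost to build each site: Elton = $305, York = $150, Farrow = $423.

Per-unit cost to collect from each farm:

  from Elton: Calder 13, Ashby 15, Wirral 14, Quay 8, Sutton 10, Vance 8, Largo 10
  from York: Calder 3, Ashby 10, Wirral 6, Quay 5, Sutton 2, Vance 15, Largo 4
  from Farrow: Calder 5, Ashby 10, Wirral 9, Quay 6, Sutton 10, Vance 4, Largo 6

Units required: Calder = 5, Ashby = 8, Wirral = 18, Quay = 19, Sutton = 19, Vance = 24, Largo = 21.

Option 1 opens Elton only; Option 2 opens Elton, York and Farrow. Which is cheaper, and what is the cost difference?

Option 1: {Elton}: Calder→Elton 13·5=65, Ashby→Elton 15·8=120, Wirral→Elton 14·18=252, Quay→Elton 8·19=152, Sutton→Elton 10·19=190, Vance→Elton 8·24=192, Largo→Elton 10·21=210. Service 1181; fixed 305; total 1486.
Option 2: {Elton, York, Farrow}: Calder→York 3·5=15, Ashby→York 10·8=80, Wirral→York 6·18=108, Quay→York 5·19=95, Sutton→York 2·19=38, Vance→Farrow 4·24=96, Largo→York 4·21=84. Service 516; fixed 878; total 1394.
Difference: |1486 − 1394| = 92.

Option 2 is cheaper by 92.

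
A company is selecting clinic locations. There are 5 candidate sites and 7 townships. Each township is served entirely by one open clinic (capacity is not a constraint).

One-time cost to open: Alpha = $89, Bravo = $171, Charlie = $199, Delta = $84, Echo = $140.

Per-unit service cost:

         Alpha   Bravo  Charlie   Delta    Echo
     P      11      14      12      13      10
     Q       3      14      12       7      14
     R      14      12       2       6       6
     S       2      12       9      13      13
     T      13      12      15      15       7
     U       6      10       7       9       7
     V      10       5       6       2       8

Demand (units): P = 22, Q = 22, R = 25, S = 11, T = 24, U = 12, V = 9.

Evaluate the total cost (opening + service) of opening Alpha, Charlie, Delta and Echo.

Total cost: 1128

Each township is assigned to its cheapest site among the open ones.
{Alpha, Charlie, Delta, Echo}: P→Echo 10·22=220, Q→Alpha 3·22=66, R→Charlie 2·25=50, S→Alpha 2·11=22, T→Echo 7·24=168, U→Alpha 6·12=72, V→Delta 2·9=18. Service 616; fixed 512; total 1128.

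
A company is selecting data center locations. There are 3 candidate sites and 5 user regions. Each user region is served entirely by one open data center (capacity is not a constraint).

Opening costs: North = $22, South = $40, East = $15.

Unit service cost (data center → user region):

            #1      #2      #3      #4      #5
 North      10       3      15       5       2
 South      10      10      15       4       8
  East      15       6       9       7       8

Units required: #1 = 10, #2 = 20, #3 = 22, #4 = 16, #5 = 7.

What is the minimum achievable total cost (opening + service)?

For any fixed open set, each user region goes to its cheapest open site; total = fixed + service.
{North, East}: #1→North 10·10=100, #2→North 3·20=60, #3→East 9·22=198, #4→North 5·16=80, #5→North 2·7=14. Service 452; fixed 37; total 489.
{North, South, East}: #1→North 10·10=100, #2→North 3·20=60, #3→East 9·22=198, #4→South 4·16=64, #5→North 2·7=14. Service 436; fixed 77; total 513.
{South, East}: service 538 + fixed 55 = 593
{East}: #1→East 15·10=150, #2→East 6·20=120, #3→East 9·22=198, #4→East 7·16=112, #5→East 8·7=56. Service 636; fixed 15; total 651.
(All 7 nonempty subsets were checked; North and East is lowest.)

Minimum total cost: 489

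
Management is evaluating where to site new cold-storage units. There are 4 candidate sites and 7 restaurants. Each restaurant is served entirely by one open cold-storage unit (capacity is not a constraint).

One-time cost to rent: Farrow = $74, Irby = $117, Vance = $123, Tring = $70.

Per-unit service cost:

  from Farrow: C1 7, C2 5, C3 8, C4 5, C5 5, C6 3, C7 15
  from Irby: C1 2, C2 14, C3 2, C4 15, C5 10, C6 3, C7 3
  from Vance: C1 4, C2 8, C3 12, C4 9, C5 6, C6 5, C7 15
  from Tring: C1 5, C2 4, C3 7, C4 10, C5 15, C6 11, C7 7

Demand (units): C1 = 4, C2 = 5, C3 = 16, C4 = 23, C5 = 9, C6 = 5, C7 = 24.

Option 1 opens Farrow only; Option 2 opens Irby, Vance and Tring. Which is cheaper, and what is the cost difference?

Option 2 is cheaper by 72.

Option 1: {Farrow}: C1→Farrow 7·4=28, C2→Farrow 5·5=25, C3→Farrow 8·16=128, C4→Farrow 5·23=115, C5→Farrow 5·9=45, C6→Farrow 3·5=15, C7→Farrow 15·24=360. Service 716; fixed 74; total 790.
Option 2: {Irby, Vance, Tring}: C1→Irby 2·4=8, C2→Tring 4·5=20, C3→Irby 2·16=32, C4→Vance 9·23=207, C5→Vance 6·9=54, C6→Irby 3·5=15, C7→Irby 3·24=72. Service 408; fixed 310; total 718.
Difference: |790 − 718| = 72.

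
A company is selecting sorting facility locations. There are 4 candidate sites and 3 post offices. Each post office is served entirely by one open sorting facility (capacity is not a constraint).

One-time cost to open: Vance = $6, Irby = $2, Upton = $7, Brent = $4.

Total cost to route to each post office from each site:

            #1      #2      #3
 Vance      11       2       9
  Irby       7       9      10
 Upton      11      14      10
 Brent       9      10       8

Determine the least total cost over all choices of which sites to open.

Minimum total cost: 26

For any fixed open set, each post office goes to its cheapest open site; total = fixed + service.
{Vance, Irby}: #1→Irby 7, #2→Vance 2, #3→Vance 9. Service 18; fixed 8; total 26.
{Vance}: service 22 + fixed 6 = 28
{Irby}: #1→Irby 7, #2→Irby 9, #3→Irby 10. Service 26; fixed 2; total 28.
{Vance, Irby, Upton, Brent}: service 17 + fixed 19 = 36
No other subset beats 26.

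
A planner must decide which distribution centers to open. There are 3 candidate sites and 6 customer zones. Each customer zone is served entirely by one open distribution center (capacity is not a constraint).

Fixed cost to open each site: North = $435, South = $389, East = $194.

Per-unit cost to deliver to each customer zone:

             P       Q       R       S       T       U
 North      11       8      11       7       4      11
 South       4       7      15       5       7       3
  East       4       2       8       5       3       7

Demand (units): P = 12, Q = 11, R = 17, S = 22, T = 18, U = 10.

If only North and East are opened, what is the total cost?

Each customer zone is assigned to its cheapest site among the open ones.
{North, East}: P→East 4·12=48, Q→East 2·11=22, R→East 8·17=136, S→East 5·22=110, T→East 3·18=54, U→East 7·10=70. Service 440; fixed 629; total 1069.

Total cost: 1069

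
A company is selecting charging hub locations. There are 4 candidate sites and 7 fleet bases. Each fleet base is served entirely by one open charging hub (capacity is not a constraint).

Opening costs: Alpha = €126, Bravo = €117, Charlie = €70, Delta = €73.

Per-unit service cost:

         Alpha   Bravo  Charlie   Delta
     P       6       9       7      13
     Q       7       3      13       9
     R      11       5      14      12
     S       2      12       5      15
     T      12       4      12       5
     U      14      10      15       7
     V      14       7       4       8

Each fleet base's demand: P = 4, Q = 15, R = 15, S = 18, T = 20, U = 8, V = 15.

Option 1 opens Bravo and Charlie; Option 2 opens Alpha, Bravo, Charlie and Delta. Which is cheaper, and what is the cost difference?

Option 1: {Bravo, Charlie}: P→Charlie 7·4=28, Q→Bravo 3·15=45, R→Bravo 5·15=75, S→Charlie 5·18=90, T→Bravo 4·20=80, U→Bravo 10·8=80, V→Charlie 4·15=60. Service 458; fixed 187; total 645.
Option 2: {Alpha, Bravo, Charlie, Delta}: P→Alpha 6·4=24, Q→Bravo 3·15=45, R→Bravo 5·15=75, S→Alpha 2·18=36, T→Bravo 4·20=80, U→Delta 7·8=56, V→Charlie 4·15=60. Service 376; fixed 386; total 762.
Difference: |645 − 762| = 117.

Option 1 is cheaper by 117.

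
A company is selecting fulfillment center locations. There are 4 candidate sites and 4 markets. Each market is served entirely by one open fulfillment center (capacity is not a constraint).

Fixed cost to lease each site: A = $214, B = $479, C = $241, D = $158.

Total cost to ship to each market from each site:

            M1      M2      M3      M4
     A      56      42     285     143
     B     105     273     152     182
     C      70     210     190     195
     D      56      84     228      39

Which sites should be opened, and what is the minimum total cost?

Open D only; minimum total cost 565.

For any fixed open set, each market goes to its cheapest open site; total = fixed + service.
{D}: M1→D 56, M2→D 84, M3→D 228, M4→D 39. Service 407; fixed 158; total 565.
{A, D}: service 365 + fixed 372 = 737
{A}: service 526 + fixed 214 = 740
{A, B, C, D}: service 289 + fixed 1092 = 1381
(All 15 nonempty subsets were checked; D only is lowest.)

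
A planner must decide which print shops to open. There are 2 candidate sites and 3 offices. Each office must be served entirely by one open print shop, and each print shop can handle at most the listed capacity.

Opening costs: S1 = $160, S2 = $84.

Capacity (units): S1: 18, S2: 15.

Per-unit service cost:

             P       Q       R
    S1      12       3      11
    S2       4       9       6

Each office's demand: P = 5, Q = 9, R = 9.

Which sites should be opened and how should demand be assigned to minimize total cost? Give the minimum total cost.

Open {S1, S2}: P→S2 4·5=20, Q→S1 3·9=27, R→S2 6·9=54.
Loads: S1 carries 9/18, S2 carries 14/15. Service 101; fixed 244; total 345.
Next best feasible plan costs 385.

Minimum total cost: 345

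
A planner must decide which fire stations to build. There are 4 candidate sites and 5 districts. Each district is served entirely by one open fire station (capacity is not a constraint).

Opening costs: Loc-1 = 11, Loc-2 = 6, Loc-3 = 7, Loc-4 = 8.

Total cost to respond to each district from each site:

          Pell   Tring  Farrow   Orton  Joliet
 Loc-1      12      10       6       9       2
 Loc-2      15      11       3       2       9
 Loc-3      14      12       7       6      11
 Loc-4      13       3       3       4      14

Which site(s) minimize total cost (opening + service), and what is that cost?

Open Loc-1 and Loc-4; minimum total cost 43.

For any fixed open set, each district goes to its cheapest open site; total = fixed + service.
{Loc-1, Loc-4}: Pell→Loc-1 12, Tring→Loc-4 3, Farrow→Loc-4 3, Orton→Loc-4 4, Joliet→Loc-1 2. Service 24; fixed 19; total 43.
{Loc-2, Loc-4}: service 30 + fixed 14 = 44
{Loc-4}: Pell→Loc-4 13, Tring→Loc-4 3, Farrow→Loc-4 3, Orton→Loc-4 4, Joliet→Loc-4 14. Service 37; fixed 8; total 45.
{Loc-1, Loc-2, Loc-3, Loc-4}: service 22 + fixed 32 = 54
(All 15 nonempty subsets were checked; Loc-1 and Loc-4 is lowest.)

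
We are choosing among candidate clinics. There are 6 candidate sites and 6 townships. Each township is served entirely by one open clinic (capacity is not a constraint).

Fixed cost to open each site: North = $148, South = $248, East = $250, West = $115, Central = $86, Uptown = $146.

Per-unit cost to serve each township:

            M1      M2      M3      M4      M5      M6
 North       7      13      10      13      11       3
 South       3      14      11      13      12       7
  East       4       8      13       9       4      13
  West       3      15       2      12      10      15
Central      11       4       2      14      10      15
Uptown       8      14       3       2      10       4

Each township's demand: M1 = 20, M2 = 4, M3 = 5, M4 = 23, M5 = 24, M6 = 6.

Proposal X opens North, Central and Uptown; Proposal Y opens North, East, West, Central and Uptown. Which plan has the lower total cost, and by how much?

Proposal X is cheaper by 141.

Proposal X: {North, Central, Uptown}: M1→North 7·20=140, M2→Central 4·4=16, M3→Central 2·5=10, M4→Uptown 2·23=46, M5→Central 10·24=240, M6→North 3·6=18. Service 470; fixed 380; total 850.
Proposal Y: {North, East, West, Central, Uptown}: M1→West 3·20=60, M2→Central 4·4=16, M3→West 2·5=10, M4→Uptown 2·23=46, M5→East 4·24=96, M6→North 3·6=18. Service 246; fixed 745; total 991.
Difference: |850 − 991| = 141.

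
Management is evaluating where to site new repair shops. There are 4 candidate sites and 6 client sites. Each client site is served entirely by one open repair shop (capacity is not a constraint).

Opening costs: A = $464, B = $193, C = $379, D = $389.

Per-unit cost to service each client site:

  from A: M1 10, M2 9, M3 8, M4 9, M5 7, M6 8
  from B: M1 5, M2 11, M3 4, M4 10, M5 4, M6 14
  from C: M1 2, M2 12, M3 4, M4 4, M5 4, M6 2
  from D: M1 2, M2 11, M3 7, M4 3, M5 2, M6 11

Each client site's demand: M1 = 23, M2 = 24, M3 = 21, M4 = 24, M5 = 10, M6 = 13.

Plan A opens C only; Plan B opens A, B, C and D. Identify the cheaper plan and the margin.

Plan A is cheaper by 930.

Plan A: {C}: M1→C 2·23=46, M2→C 12·24=288, M3→C 4·21=84, M4→C 4·24=96, M5→C 4·10=40, M6→C 2·13=26. Service 580; fixed 379; total 959.
Plan B: {A, B, C, D}: M1→C 2·23=46, M2→A 9·24=216, M3→B 4·21=84, M4→D 3·24=72, M5→D 2·10=20, M6→C 2·13=26. Service 464; fixed 1425; total 1889.
Difference: |959 − 1889| = 930.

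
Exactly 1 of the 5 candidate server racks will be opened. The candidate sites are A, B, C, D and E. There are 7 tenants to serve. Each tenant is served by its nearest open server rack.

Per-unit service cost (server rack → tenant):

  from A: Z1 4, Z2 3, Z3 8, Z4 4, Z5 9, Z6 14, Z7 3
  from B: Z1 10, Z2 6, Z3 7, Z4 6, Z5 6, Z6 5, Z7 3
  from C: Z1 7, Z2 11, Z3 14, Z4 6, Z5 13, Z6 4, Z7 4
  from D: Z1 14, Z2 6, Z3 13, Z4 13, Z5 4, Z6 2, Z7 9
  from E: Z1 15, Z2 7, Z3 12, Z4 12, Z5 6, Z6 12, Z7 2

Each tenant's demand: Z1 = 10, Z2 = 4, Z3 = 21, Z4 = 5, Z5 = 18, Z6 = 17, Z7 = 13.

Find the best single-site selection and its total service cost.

Choose B only; total service cost 533.

With exactly 1 open, each tenant uses its cheapest among the chosen.
{B}: Z1→B 10·10=100, Z2→B 6·4=24, Z3→B 7·21=147, Z4→B 6·5=30, Z5→B 6·18=108, Z6→B 5·17=85, Z7→B 3·13=39. Service cost 533.
{A}: service cost 679
{D}: service cost 725
Among all 5 size-1 choices, {B} is lowest.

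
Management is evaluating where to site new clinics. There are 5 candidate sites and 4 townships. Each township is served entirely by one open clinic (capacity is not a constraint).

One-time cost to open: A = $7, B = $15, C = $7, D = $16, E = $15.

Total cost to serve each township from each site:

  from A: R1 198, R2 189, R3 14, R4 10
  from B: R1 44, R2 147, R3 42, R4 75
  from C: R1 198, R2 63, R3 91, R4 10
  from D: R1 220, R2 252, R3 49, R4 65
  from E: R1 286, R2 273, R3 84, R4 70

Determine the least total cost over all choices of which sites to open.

For any fixed open set, each township goes to its cheapest open site; total = fixed + service.
{A, B, C}: R1→B 44, R2→C 63, R3→A 14, R4→A 10. Service 131; fixed 29; total 160.
{A, B, C, E}: R1→B 44, R2→C 63, R3→A 14, R4→A 10. Service 131; fixed 44; total 175.
{A, B, C, D}: R1→B 44, R2→C 63, R3→A 14, R4→A 10. Service 131; fixed 45; total 176.
{A, B, C, D, E}: R1→B 44, R2→C 63, R3→A 14, R4→A 10. Service 131; fixed 60; total 191.
No other subset beats 160.

Minimum total cost: 160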